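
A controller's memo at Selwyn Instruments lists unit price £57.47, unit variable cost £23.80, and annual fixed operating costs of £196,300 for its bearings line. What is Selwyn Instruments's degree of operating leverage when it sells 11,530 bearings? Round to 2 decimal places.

Contribution at this volume is 11,530 × £33.67 = £388,215.10.
Operating income = contribution − fixed costs = £388,215.10 − £196,300 = £191,915.10.
DOL = contribution ÷ EBIT = £388,215.10 ÷ £191,915.10 = 2.0228.

2.02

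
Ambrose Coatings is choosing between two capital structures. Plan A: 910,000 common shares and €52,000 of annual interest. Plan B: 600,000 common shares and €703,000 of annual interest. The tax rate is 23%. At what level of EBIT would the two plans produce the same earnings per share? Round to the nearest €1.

€1,963,000

Set EPS_A = EPS_B: (EBIT − €52,000)(1 − 0.23) ÷ 910,000 = (EBIT − €703,000)(1 − 0.23) ÷ 600,000.
Cancelling (1 − t) and cross-multiplying: 600,000·(EBIT − 52,000) = 910,000·(EBIT − 703,000).
EBIT × (910,000 − 600,000) = 703,000 × 910,000 − 52,000 × 600,000 = 608,530,000,000, so EBIT = 608,530,000,000 ÷ 310,000 = 1,963,000.00.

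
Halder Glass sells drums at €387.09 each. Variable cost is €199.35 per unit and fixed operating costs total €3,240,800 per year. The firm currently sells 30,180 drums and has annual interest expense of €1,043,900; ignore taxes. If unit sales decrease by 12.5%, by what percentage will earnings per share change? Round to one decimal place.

-51.3%

At 30,180 units, contribution = 30,180 × €187.74 = €5,665,993.20.
Operating income = contribution − fixed costs = €5,665,993.20 − €3,240,800 = €2,425,193.20.
Interest = €1,043,900.00, so EBIT − I = €1,381,293.20.
Degree of combined leverage = contribution ÷ (EBIT − I) = €5,665,993.20 ÷ €1,381,293.20 = 4.1019.
%ΔEPS = DCL × %ΔSales = 4.1019 × -12.5% = -51.3%.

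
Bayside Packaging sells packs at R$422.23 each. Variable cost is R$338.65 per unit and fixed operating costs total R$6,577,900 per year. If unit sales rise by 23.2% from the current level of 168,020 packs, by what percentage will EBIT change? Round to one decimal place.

Total contribution margin = 168,020 × R$83.58 = R$14,043,111.60.
Operating income = contribution − fixed costs = R$14,043,111.60 − R$6,577,900 = R$7,465,211.60.
DOL = contribution ÷ EBIT = R$14,043,111.60 ÷ R$7,465,211.60 = 1.8811.
Operating income changes by 1.8811 × +23.2% = +43.6%.

+43.6%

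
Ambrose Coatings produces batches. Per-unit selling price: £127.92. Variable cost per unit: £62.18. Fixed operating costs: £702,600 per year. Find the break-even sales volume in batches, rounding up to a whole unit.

10,688 batches

Contribution margin per unit = £127.92 − £62.18 = £65.74.
Units to break even: £702,600 ÷ £65.74 = 10,687.56, rounded up to 10,688.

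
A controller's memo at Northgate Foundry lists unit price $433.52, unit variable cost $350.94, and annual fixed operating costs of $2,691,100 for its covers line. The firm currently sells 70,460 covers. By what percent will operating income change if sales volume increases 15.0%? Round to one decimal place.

Total contribution margin = 70,460 × $82.58 = $5,818,586.80.
Subtracting fixed costs: EBIT = $5,818,586.80 − $2,691,100 = $3,127,486.80.
So DOL = total CM / EBIT = $5,818,586.80 / $3,127,486.80 = 1.8605.
Operating income changes by 1.8605 × +15.0% = +27.9%.

+27.9%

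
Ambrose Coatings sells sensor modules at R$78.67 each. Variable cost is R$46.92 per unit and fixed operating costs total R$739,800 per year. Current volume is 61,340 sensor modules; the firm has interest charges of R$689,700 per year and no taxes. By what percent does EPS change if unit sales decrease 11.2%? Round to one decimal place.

Total contribution margin = 61,340 × R$31.75 = R$1,947,545.00.
Subtracting fixed costs: EBIT = R$1,947,545.00 − R$739,800 = R$1,207,745.00.
After interest of R$689,700.00, pre-tax earnings = R$518,045.00.
DCL = total CM / (EBIT − I) = R$1,947,545.00 / R$518,045.00 = 3.7594.
%ΔEPS = DCL × %ΔSales = 3.7594 × -11.2% = -42.1%.

-42.1%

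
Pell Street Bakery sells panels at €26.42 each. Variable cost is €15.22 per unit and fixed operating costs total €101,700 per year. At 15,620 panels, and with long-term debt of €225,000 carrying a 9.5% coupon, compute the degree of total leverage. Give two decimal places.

3.37

Total contribution margin = 15,620 × €11.20 = €174,944.00.
EBIT = €174,944.00 − €101,700 = €73,244.00. Interest = €21,375.00, so EBIT − I = €51,869.00.
Degree of total leverage = total CM / (EBIT − interest) = €174,944.00 / €51,869.00 = 3.3728.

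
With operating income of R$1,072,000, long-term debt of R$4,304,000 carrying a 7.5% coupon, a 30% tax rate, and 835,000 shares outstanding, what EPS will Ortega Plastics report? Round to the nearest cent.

R$0.63

Interest = R$322,800.00, so EBT = R$1,072,000 − R$322,800.00 = R$749,200.00.
After tax at 30%: net income = R$749,200.00 × 0.70 = R$524,440.00.
EPS = R$524,440.00 ÷ 835,000 = R$0.63.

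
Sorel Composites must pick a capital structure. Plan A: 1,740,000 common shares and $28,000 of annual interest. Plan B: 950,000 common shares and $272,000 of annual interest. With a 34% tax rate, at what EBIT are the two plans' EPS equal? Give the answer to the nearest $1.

At indifference, (EBIT − 28,000)(1 − t)/1,740,000 = (EBIT − 272,000)(1 − t)/950,000.
Cancelling (1 − t) and cross-multiplying: 950,000·(EBIT − 28,000) = 1,740,000·(EBIT − 272,000).
EBIT × (1,740,000 − 950,000) = 272,000 × 1,740,000 − 28,000 × 950,000 = 446,680,000,000, so EBIT = 446,680,000,000 ÷ 790,000 = 565,417.72.

$565,418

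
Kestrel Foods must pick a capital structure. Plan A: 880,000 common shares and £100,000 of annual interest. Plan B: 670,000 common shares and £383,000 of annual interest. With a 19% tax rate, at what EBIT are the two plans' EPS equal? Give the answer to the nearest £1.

£1,285,905

At indifference, (EBIT − 100,000)(1 − t)/880,000 = (EBIT − 383,000)(1 − t)/670,000.
Cancelling (1 − t) and cross-multiplying: 670,000·(EBIT − 100,000) = 880,000·(EBIT − 383,000).
EBIT × (880,000 − 670,000) = 383,000 × 880,000 − 100,000 × 670,000 = 270,040,000,000, so EBIT = 270,040,000,000 ÷ 210,000 = 1,285,904.76.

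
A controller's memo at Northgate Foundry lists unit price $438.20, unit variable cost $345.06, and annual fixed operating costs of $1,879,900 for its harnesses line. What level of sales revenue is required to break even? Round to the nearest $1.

Contribution margin per unit = $438.20 − $345.06 = $93.14, a CM ratio of $93.14 ÷ $438.20 = 0.2126.
Break-even sales = FC ÷ CM ratio = $1,879,900 × $438.20 / $93.14 = $8,844,451.

$8,844,451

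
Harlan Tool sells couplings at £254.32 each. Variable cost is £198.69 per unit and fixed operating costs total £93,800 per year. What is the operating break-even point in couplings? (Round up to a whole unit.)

1,687 couplings

Unit CM = price − variable cost = £254.32 − £198.69 = £55.63.
Break-even Q = £93,800 / £55.63 = 1,686.14 → 1,687 couplings.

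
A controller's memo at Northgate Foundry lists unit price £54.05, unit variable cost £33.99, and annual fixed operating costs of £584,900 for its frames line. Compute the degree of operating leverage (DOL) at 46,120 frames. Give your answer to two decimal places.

2.72

Total contribution margin = 46,120 × £20.06 = £925,167.20.
Subtracting fixed costs: EBIT = £925,167.20 − £584,900 = £340,267.20.
So DOL = total CM / EBIT = £925,167.20 / £340,267.20 = 2.7189.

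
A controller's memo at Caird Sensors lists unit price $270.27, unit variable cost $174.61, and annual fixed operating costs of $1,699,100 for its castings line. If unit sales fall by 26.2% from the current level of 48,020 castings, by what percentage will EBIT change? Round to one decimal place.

-41.6%

Contribution at this volume is 48,020 × $95.66 = $4,593,593.20.
Operating income = contribution − fixed costs = $4,593,593.20 − $1,699,100 = $2,894,493.20.
So DOL = total CM / EBIT = $4,593,593.20 / $2,894,493.20 = 1.5870.
%ΔEBIT = DOL × %ΔSales = 1.5870 × -26.2% = -41.6%.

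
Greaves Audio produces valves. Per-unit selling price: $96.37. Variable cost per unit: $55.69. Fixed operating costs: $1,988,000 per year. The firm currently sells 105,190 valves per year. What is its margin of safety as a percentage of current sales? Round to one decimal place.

Each unit contributes $96.37 − $55.69 = $40.68. Break-even units = $1,988,000 ÷ $40.68 = 48,869.22; break-even revenue = 48,869.22 × $96.37 = $4,709,527.04.
Actual sales revenue = 105,190 × $96.37 = $10,137,160.30.
Margin of safety = ($10,137,160.30 − $4,709,527.04) ÷ $10,137,160.30 = 53.5%.

53.5%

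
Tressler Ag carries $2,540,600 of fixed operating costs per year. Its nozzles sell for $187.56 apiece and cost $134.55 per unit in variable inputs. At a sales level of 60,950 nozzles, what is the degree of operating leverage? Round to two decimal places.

4.68

At 60,950 units, contribution = 60,950 × $53.01 = $3,230,959.50.
EBIT = $3,230,959.50 − $2,540,600 = $690,359.50.
DOL = contribution ÷ EBIT = $3,230,959.50 ÷ $690,359.50 = 4.6801.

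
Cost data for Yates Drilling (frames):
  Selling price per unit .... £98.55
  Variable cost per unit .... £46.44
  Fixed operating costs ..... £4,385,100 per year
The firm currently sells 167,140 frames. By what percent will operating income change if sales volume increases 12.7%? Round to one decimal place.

Total contribution margin = 167,140 × £52.11 = £8,709,665.40.
EBIT = £8,709,665.40 − £4,385,100 = £4,324,565.40.
DOL = contribution ÷ EBIT = £8,709,665.40 ÷ £4,324,565.40 = 2.0140.
So EBIT moves 2.0140 × (+12.7%) = +25.6%.

+25.6%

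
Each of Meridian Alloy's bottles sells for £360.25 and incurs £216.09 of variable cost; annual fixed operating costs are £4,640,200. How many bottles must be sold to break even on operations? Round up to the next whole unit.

32,188 bottles

Contribution margin per unit = £360.25 − £216.09 = £144.16.
Break-even volume = fixed costs ÷ CM per unit = £4,640,200 ÷ £144.16 = 32,187.85, so 32,188 bottles.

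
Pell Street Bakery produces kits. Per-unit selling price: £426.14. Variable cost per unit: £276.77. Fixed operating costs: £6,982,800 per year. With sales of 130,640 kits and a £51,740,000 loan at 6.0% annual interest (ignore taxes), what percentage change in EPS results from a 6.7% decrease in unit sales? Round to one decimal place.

Total contribution margin = 130,640 × £149.37 = £19,513,696.80.
EBIT = £19,513,696.80 − £6,982,800 = £12,530,896.80.
Interest = £3,104,400.00, so EBIT − I = £9,426,496.80.
DCL = total CM / (EBIT − I) = £19,513,696.80 / £9,426,496.80 = 2.0701.
EPS therefore changes by 2.0701 × (-6.7%) = -13.9%.

-13.9%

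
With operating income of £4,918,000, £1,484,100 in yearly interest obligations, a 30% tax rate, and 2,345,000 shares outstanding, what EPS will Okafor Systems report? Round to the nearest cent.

Interest = £1,484,100.00, so EBT = £4,918,000 − £1,484,100.00 = £3,433,900.00.
Net income = £3,433,900.00 × (1 − 0.30) = £2,403,730.00.
Per share: £2,403,730.00 / 2,345,000 shares = £1.03.

£1.03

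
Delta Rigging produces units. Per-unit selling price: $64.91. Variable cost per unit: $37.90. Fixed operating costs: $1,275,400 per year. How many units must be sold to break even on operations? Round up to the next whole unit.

47,220 units

Each unit contributes $64.91 − $37.90 = $27.01.
Break-even volume = fixed costs ÷ CM per unit = $1,275,400 ÷ $27.01 = 47,219.55, so 47,220 units.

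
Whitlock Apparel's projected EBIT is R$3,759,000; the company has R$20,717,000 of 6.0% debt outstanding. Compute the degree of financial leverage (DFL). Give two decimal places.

1.49

Interest = R$1,243,020.00.
Degree of financial leverage = EBIT / (EBIT − interest) = R$3,759,000 / R$2,515,980.00 = 1.4941.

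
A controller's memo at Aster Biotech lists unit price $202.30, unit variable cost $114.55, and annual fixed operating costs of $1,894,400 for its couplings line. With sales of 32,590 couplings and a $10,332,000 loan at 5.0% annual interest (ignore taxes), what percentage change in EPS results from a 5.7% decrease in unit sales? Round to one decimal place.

Total contribution margin = 32,590 × $87.75 = $2,859,772.50.
Operating income = contribution − fixed costs = $2,859,772.50 − $1,894,400 = $965,372.50.
After interest of $516,600.00, pre-tax earnings = $448,772.50.
Degree of combined leverage = contribution ÷ (EBIT − I) = $2,859,772.50 ÷ $448,772.50 = 6.3724.
EPS therefore changes by 6.3724 × (-5.7%) = -36.3%.

-36.3%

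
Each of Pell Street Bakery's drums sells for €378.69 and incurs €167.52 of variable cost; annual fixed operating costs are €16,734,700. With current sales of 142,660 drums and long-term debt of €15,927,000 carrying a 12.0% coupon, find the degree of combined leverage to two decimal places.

Total contribution margin = 142,660 × €211.17 = €30,125,512.20.
Operating income = contribution − fixed costs = €30,125,512.20 − €16,734,700 = €13,390,812.20. Interest = €1,911,240.00.
DOL = €30,125,512.20 ÷ €13,390,812.20 = 2.2497; DFL = €13,390,812.20 ÷ €11,479,572.20 = 1.1665.
DCL = DOL × DFL = 2.2497 × 1.1665 = 2.6243.

2.62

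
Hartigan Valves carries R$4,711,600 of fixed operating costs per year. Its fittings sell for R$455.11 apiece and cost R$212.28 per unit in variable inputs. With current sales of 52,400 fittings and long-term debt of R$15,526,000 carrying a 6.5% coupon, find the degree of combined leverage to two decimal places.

Total contribution margin = 52,400 × R$242.83 = R$12,724,292.00.
Subtracting fixed costs: EBIT = R$12,724,292.00 − R$4,711,600 = R$8,012,692.00. Interest = R$1,009,190.00, so EBIT − I = R$7,003,502.00.
Degree of total leverage = total CM / (EBIT − interest) = R$12,724,292.00 / R$7,003,502.00 = 1.8168.

1.82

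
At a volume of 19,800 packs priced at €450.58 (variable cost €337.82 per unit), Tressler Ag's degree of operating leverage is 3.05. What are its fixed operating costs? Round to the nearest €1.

€1,500,632

At 19,800 units, contribution = 19,800 × €112.76 = €2,232,648.00.
DOL = contribution / EBIT, so EBIT = €2,232,648.00 / 3.05 = €732,015.74.
And FC = contribution − EBIT = €2,232,648.00 − €732,015.74 = €1,500,632.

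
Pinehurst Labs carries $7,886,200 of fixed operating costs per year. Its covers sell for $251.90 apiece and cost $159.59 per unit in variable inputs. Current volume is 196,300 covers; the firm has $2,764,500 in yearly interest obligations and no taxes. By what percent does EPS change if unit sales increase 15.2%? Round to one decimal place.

Total contribution margin = 196,300 × $92.31 = $18,120,453.00.
EBIT = $18,120,453.00 − $7,886,200 = $10,234,253.00.
After interest of $2,764,500.00, pre-tax earnings = $7,469,753.00.
DCL = total CM / (EBIT − I) = $18,120,453.00 / $7,469,753.00 = 2.4258.
%ΔEPS = DCL × %ΔSales = 2.4258 × +15.2% = +36.9%.

+36.9%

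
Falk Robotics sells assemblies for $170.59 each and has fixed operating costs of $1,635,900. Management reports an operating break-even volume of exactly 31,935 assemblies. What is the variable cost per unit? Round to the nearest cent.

At break-even, FC = Q × (P − VC), so P − VC = $1,635,900 ÷ 31,935 = $51.2259.
Variable cost per unit = $170.59 − $51.2259 = $119.36.

$119.36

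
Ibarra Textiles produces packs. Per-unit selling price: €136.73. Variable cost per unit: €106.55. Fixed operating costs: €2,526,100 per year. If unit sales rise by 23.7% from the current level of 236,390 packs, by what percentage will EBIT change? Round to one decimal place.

+36.7%

Total contribution margin = 236,390 × €30.18 = €7,134,250.20.
Operating income = contribution − fixed costs = €7,134,250.20 − €2,526,100 = €4,608,150.20.
Degree of operating leverage = €7,134,250.20 / €4,608,150.20 = 1.5482.
%ΔEBIT = DOL × %ΔSales = 1.5482 × +23.7% = +36.7%.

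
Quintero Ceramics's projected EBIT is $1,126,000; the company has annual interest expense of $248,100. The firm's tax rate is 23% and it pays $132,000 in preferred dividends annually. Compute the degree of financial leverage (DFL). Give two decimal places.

1.59

Interest = $248,100.00.
Pre-tax preferred-dividend burden = $132,000 ÷ (1 − 0.23) = $171,428.57.
DFL = EBIT ÷ [EBIT − I − D_p/(1−t)] = $1,126,000 ÷ [$1,126,000 − $248,100.00 − $171,428.57] = $1,126,000 ÷ $706,471.43 = 1.5938.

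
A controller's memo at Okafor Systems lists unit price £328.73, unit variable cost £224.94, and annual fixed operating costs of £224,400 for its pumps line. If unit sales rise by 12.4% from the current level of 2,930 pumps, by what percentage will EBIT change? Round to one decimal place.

+47.3%

Contribution at this volume is 2,930 × £103.79 = £304,104.70.
EBIT = £304,104.70 − £224,400 = £79,704.70.
So DOL = total CM / EBIT = £304,104.70 / £79,704.70 = 3.8154.
Operating income changes by 3.8154 × +12.4% = +47.3%.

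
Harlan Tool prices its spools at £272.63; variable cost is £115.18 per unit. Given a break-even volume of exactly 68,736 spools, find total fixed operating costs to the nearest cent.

£10,822,483.20

Contribution margin per unit = £272.63 − £115.18 = £157.45.
Fixed costs = break-even units × CM = 68,736 × £157.45 = £10,822,483.20.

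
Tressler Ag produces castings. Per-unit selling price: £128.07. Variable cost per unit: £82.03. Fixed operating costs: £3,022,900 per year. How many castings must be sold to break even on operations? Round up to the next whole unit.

65,659 castings

Unit CM = price − variable cost = £128.07 − £82.03 = £46.04.
Break-even Q = £3,022,900 / £46.04 = 65,658.12 → 65,659 castings.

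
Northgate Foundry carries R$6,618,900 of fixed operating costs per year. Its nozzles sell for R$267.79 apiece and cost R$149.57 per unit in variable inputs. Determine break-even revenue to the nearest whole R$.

R$14,993,023

Contribution margin per unit = R$267.79 − R$149.57 = R$118.22, a CM ratio of R$118.22 ÷ R$267.79 = 0.4415.
Break-even sales = FC ÷ CM ratio = R$6,618,900 × R$267.79 / R$118.22 = R$14,993,023.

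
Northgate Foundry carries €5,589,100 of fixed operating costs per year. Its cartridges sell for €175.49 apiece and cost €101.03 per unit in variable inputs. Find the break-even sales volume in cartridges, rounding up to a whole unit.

75,062 cartridges

Contribution margin per unit = €175.49 − €101.03 = €74.46.
Break-even Q = €5,589,100 / €74.46 = 75,061.78 → 75,062 cartridges.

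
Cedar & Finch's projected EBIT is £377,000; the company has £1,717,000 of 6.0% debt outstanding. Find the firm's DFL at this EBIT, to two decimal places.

Interest = £103,020.00.
Degree of financial leverage = EBIT / (EBIT − interest) = £377,000 / £273,980.00 = 1.3760.

1.38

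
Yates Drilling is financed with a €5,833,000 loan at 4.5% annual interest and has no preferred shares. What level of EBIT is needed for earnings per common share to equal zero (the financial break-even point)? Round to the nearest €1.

€262,485

Annual interest = 4.5% × €5,833,000 = €262,485.00.
Without preferred stock the financial break-even is simply EBIT = interest = €262,485.00.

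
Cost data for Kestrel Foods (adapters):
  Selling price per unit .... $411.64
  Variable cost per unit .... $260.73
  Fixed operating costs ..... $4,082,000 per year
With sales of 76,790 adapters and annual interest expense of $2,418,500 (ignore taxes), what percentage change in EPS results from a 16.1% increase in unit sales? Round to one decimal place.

Total contribution margin = 76,790 × $150.91 = $11,588,378.90.
Subtracting fixed costs: EBIT = $11,588,378.90 − $4,082,000 = $7,506,378.90.
After interest of $2,418,500.00, pre-tax earnings = $5,087,878.90.
DCL = total CM / (EBIT − I) = $11,588,378.90 / $5,087,878.90 = 2.2776.
EPS therefore changes by 2.2776 × (+16.1%) = +36.7%.

+36.7%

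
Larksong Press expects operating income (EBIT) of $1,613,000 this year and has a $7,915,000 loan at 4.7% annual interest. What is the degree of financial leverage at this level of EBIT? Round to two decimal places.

1.30

Annual interest charges come to $372,005.00.
Degree of financial leverage = EBIT / (EBIT − interest) = $1,613,000 / $1,240,995.00 = 1.2998.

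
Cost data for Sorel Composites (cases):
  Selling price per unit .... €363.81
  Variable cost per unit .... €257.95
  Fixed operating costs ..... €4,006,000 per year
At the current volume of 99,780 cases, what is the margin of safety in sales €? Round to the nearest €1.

€22,533,506

Each unit contributes €363.81 − €257.95 = €105.86. Break-even units = €4,006,000 ÷ €105.86 = 37,842.43; break-even revenue = 37,842.43 × €363.81 = €13,767,455.70.
Current sales = 99,780 × €363.81 = €36,300,961.80.
Margin of safety = €36,300,961.80 − €13,767,455.70 = €22,533,506.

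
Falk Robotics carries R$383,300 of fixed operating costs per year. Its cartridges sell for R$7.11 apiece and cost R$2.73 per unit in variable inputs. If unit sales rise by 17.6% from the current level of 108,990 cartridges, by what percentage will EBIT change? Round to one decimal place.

+89.3%

Contribution at this volume is 108,990 × R$4.38 = R$477,376.20.
Operating income = contribution − fixed costs = R$477,376.20 − R$383,300 = R$94,076.20.
Degree of operating leverage = R$477,376.20 / R$94,076.20 = 5.0744.
So EBIT moves 5.0744 × (+17.6%) = +89.3%.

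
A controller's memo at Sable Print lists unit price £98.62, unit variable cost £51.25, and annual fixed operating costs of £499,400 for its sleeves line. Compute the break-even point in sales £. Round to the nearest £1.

CM per unit = £98.62 − £51.25 = £47.37; CM ratio = £47.37 / £98.62 = 0.4803.
Break-even sales = FC ÷ CM ratio = £499,400 × £98.62 / £47.37 = £1,039,705.

£1,039,705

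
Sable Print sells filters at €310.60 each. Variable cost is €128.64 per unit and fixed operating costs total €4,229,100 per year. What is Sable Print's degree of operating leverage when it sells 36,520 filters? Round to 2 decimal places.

2.75

Total contribution margin = 36,520 × €181.96 = €6,645,179.20.
Subtracting fixed costs: EBIT = €6,645,179.20 − €4,229,100 = €2,416,079.20.
Degree of operating leverage = €6,645,179.20 / €2,416,079.20 = 2.7504.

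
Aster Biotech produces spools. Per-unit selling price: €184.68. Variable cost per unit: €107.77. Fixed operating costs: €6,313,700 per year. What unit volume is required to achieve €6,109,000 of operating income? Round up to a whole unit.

Each unit contributes €184.68 − €107.77 = €76.91.
Required volume = (fixed costs + target profit) ÷ CM = (€6,313,700 + €6,109,000) ÷ €76.91 = 161,522.56, so 161,523 spools.

161,523 spools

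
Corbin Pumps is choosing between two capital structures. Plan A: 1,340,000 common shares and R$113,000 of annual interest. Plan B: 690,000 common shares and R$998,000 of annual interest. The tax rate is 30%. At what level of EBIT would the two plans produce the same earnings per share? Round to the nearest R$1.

Set EPS_A = EPS_B: (EBIT − R$113,000)(1 − 0.30) ÷ 1,340,000 = (EBIT − R$998,000)(1 − 0.30) ÷ 690,000.
Cancelling (1 − t) and cross-multiplying: 690,000·(EBIT − 113,000) = 1,340,000·(EBIT − 998,000).
EBIT × (1,340,000 − 690,000) = 998,000 × 1,340,000 − 113,000 × 690,000 = 1,259,350,000,000, so EBIT = 1,259,350,000,000 ÷ 650,000 = 1,937,461.54.

R$1,937,462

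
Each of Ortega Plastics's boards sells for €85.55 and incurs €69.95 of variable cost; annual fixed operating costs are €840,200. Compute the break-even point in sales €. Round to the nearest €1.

Contribution margin per unit = €85.55 − €69.95 = €15.60, a CM ratio of €15.60 ÷ €85.55 = 0.1823.
Break-even sales = FC ÷ CM ratio = €840,200 × €85.55 / €15.60 = €4,607,635.

€4,607,635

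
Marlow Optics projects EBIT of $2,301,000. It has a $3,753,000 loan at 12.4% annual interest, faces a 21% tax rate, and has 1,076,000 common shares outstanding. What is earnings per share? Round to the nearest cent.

Pre-tax income = $2,301,000 − $465,372.00 = $1,835,628.00.
After tax at 21%: net income = $1,835,628.00 × 0.79 = $1,450,146.12.
Per share: $1,450,146.12 / 1,076,000 shares = $1.35.

$1.35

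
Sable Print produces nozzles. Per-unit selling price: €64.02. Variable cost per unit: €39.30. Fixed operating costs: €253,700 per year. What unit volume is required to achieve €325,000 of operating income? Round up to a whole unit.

Contribution margin per unit = €64.02 − €39.30 = €24.72.
Need Q such that Q × €24.72 − €253,700 = €325,000, i.e. Q = €578,700 / €24.72 = 23,410.19 → 23,411.

23,411 nozzles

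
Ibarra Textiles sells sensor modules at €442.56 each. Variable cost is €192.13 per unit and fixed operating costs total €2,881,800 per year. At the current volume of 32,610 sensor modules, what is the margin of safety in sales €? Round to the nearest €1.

Contribution margin per unit = €442.56 − €192.13 = €250.43. Break-even units = €2,881,800 ÷ €250.43 = 11,507.41; break-even revenue = 11,507.41 × €442.56 = €5,092,718.16.
Actual sales revenue = 32,610 × €442.56 = €14,431,881.60.
Margin of safety = €14,431,881.60 − €5,092,718.16 = €9,339,163.

€9,339,163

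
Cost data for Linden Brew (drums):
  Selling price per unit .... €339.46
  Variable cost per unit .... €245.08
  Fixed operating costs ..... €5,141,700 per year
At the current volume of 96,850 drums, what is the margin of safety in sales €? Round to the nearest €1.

€14,383,360

Each unit contributes €339.46 − €245.08 = €94.38. Break-even units = €5,141,700 ÷ €94.38 = 54,478.70; break-even revenue = 54,478.70 × €339.46 = €18,493,340.56.
Actual sales revenue = 96,850 × €339.46 = €32,876,701.00.
Margin of safety = €32,876,701.00 − €18,493,340.56 = €14,383,360.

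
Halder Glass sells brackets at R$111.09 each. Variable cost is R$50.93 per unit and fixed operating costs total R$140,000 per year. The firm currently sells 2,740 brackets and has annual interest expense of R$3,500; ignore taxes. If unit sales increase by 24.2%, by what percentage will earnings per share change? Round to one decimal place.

At 2,740 units, contribution = 2,740 × R$60.16 = R$164,838.40.
EBIT = R$164,838.40 − R$140,000 = R$24,838.40.
After interest of R$3,500.00, pre-tax earnings = R$21,338.40.
DCL = total CM / (EBIT − I) = R$164,838.40 / R$21,338.40 = 7.7250.
%ΔEPS = DCL × %ΔSales = 7.7250 × +24.2% = +186.9%.

+186.9%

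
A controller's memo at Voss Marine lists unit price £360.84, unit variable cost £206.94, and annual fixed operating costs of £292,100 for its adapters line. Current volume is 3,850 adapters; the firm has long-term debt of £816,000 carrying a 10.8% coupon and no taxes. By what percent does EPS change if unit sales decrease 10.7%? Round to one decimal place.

At 3,850 units, contribution = 3,850 × £153.90 = £592,515.00.
Operating income = contribution − fixed costs = £592,515.00 − £292,100 = £300,415.00.
After interest of £88,128.00, pre-tax earnings = £212,287.00.
DCL = total CM / (EBIT − I) = £592,515.00 / £212,287.00 = 2.7911.
EPS therefore changes by 2.7911 × (-10.7%) = -29.9%.

-29.9%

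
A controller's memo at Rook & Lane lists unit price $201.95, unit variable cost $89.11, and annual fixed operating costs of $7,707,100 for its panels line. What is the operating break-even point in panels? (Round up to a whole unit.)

Contribution margin per unit = $201.95 − $89.11 = $112.84.
Break-even Q = $7,707,100 / $112.84 = 68,301.13 → 68,302 panels.

68,302 panels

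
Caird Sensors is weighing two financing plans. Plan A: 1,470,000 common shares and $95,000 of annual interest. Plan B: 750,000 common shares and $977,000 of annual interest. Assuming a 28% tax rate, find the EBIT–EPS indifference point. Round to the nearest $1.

$1,895,750

Set EPS_A = EPS_B: (EBIT − $95,000)(1 − 0.28) ÷ 1,470,000 = (EBIT − $977,000)(1 − 0.28) ÷ 750,000.
Cancelling (1 − t) and cross-multiplying: 750,000·(EBIT − 95,000) = 1,470,000·(EBIT − 977,000).
EBIT × (1,470,000 − 750,000) = 977,000 × 1,470,000 − 95,000 × 750,000 = 1,364,940,000,000, so EBIT = 1,364,940,000,000 ÷ 720,000 = 1,895,750.00.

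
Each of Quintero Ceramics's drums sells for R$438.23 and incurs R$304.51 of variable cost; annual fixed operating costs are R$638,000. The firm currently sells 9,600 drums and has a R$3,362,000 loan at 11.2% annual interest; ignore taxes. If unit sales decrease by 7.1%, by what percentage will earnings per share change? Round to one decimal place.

-33.9%

At 9,600 units, contribution = 9,600 × R$133.72 = R$1,283,712.00.
Subtracting fixed costs: EBIT = R$1,283,712.00 − R$638,000 = R$645,712.00.
After interest of R$376,544.00, pre-tax earnings = R$269,168.00.
DCL = total CM / (EBIT − I) = R$1,283,712.00 / R$269,168.00 = 4.7692.
EPS therefore changes by 4.7692 × (-7.1%) = -33.9%.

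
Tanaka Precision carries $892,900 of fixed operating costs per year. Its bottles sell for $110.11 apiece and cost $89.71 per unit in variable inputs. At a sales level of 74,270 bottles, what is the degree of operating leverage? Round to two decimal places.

Contribution at this volume is 74,270 × $20.40 = $1,515,108.00.
Subtracting fixed costs: EBIT = $1,515,108.00 − $892,900 = $622,208.00.
So DOL = total CM / EBIT = $1,515,108.00 / $622,208.00 = 2.4351.

2.44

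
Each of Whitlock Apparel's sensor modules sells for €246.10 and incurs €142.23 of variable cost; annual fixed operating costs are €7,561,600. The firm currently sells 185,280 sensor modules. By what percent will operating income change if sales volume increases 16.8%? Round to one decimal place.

+27.7%

Total contribution margin = 185,280 × €103.87 = €19,245,033.60.
Subtracting fixed costs: EBIT = €19,245,033.60 − €7,561,600 = €11,683,433.60.
DOL = contribution ÷ EBIT = €19,245,033.60 ÷ €11,683,433.60 = 1.6472.
So EBIT moves 1.6472 × (+16.8%) = +27.7%.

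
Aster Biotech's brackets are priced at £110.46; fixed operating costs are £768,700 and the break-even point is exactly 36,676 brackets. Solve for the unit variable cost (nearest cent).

At break-even, FC = Q × (P − VC), so P − VC = £768,700 ÷ 36,676 = £20.9592.
Variable cost per unit = £110.46 − £20.9592 = £89.50.

£89.50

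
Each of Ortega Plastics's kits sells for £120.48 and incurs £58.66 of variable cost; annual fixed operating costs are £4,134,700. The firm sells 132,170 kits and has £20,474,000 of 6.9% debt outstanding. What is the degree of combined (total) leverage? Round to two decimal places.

At 132,170 units, contribution = 132,170 × £61.82 = £8,170,749.40.
EBIT = £8,170,749.40 − £4,134,700 = £4,036,049.40. Interest = £1,412,706.00.
DOL = £8,170,749.40 ÷ £4,036,049.40 = 2.0244; DFL = £4,036,049.40 ÷ £2,623,343.40 = 1.5385.
Combined leverage = 2.0244 × 1.5385 = 3.1145.

3.11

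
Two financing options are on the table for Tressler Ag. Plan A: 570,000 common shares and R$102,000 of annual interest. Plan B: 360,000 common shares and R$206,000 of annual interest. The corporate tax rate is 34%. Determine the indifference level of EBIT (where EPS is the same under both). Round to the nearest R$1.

R$384,286

At indifference, (EBIT − 102,000)(1 − t)/570,000 = (EBIT − 206,000)(1 − t)/360,000.
Cancelling (1 − t) and cross-multiplying: 360,000·(EBIT − 102,000) = 570,000·(EBIT − 206,000).
Solving, EBIT = (206,000·570,000 − 102,000·360,000) / (570,000 − 360,000) = 80,700,000,000 / 210,000 = 384,285.71.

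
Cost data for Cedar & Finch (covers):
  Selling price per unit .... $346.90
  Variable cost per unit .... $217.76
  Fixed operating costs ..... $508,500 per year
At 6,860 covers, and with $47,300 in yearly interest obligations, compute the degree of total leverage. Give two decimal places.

2.68

At 6,860 units, contribution = 6,860 × $129.14 = $885,900.40.
Operating income = contribution − fixed costs = $885,900.40 − $508,500 = $377,400.40. Interest = $47,300.00, so EBIT − I = $330,100.40.
Degree of total leverage = total CM / (EBIT − interest) = $885,900.40 / $330,100.40 = 2.6837.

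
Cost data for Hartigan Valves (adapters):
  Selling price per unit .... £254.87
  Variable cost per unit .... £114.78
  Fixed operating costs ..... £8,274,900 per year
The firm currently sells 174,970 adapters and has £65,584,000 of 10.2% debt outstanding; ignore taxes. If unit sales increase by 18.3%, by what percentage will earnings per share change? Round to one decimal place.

At 174,970 units, contribution = 174,970 × £140.09 = £24,511,547.30.
Subtracting fixed costs: EBIT = £24,511,547.30 − £8,274,900 = £16,236,647.30.
After interest of £6,689,568.00, pre-tax earnings = £9,547,079.30.
DCL = total CM / (EBIT − I) = £24,511,547.30 / £9,547,079.30 = 2.5674.
EPS therefore changes by 2.5674 × (+18.3%) = +47.0%.

+47.0%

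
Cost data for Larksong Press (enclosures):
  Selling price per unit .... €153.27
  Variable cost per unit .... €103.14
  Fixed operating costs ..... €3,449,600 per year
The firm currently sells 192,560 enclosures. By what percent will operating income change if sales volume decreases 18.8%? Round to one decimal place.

Contribution at this volume is 192,560 × €50.13 = €9,653,032.80.
EBIT = €9,653,032.80 − €3,449,600 = €6,203,432.80.
DOL = contribution ÷ EBIT = €9,653,032.80 ÷ €6,203,432.80 = 1.5561.
Operating income changes by 1.5561 × -18.8% = -29.3%.

-29.3%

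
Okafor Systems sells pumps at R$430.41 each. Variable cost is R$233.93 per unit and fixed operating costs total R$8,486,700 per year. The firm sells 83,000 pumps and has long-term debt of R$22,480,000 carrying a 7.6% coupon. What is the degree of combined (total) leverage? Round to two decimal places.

At 83,000 units, contribution = 83,000 × R$196.48 = R$16,307,840.00.
Operating income = contribution − fixed costs = R$16,307,840.00 − R$8,486,700 = R$7,821,140.00. Interest = R$1,708,480.00, so EBIT − I = R$6,112,660.00.
Degree of total leverage = total CM / (EBIT − interest) = R$16,307,840.00 / R$6,112,660.00 = 2.6679.

2.67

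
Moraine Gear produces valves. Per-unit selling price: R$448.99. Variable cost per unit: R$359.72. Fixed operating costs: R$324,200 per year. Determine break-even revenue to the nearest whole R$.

Contribution margin per unit = R$448.99 − R$359.72 = R$89.27, a CM ratio of R$89.27 ÷ R$448.99 = 0.1988.
Break-even sales = FC ÷ CM ratio = R$324,200 × R$448.99 / R$89.27 = R$1,630,588.

R$1,630,588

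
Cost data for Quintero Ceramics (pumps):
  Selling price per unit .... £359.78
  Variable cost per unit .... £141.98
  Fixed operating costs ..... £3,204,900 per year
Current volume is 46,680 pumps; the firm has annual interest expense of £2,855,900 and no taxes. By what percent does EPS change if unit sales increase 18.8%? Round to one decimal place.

+46.5%

At 46,680 units, contribution = 46,680 × £217.80 = £10,166,904.00.
EBIT = £10,166,904.00 − £3,204,900 = £6,962,004.00.
Interest = £2,855,900.00, so EBIT − I = £4,106,104.00.
DCL = total CM / (EBIT − I) = £10,166,904.00 / £4,106,104.00 = 2.4760.
%ΔEPS = DCL × %ΔSales = 2.4760 × +18.8% = +46.5%.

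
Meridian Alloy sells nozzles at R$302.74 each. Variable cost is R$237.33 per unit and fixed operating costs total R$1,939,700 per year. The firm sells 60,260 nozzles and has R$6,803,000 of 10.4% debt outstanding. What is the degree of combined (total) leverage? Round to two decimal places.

At 60,260 units, contribution = 60,260 × R$65.41 = R$3,941,606.60.
Subtracting fixed costs: EBIT = R$3,941,606.60 − R$1,939,700 = R$2,001,906.60. Interest = R$707,512.00.
DOL = R$3,941,606.60 ÷ R$2,001,906.60 = 1.9689; DFL = R$2,001,906.60 ÷ R$1,294,394.60 = 1.5466.
Combined leverage = 1.9689 × 1.5466 = 3.0451.

3.05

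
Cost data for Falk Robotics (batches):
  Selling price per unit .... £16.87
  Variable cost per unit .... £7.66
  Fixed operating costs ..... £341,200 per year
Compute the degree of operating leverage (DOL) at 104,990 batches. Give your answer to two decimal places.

At 104,990 units, contribution = 104,990 × £9.21 = £966,957.90.
EBIT = £966,957.90 − £341,200 = £625,757.90.
DOL = contribution ÷ EBIT = £966,957.90 ÷ £625,757.90 = 1.5453.

1.55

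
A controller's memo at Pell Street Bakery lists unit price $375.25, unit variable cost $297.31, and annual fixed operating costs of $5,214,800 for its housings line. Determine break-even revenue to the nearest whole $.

$25,107,181

Contribution margin per unit = $375.25 − $297.31 = $77.94, a CM ratio of $77.94 ÷ $375.25 = 0.2077.
Break-even sales = FC ÷ CM ratio = $5,214,800 × $375.25 / $77.94 = $25,107,181.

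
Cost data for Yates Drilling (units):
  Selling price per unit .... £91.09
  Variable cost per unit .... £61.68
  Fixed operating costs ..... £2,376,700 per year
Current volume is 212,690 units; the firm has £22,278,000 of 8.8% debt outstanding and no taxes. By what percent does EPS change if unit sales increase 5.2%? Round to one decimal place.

+17.0%

At 212,690 units, contribution = 212,690 × £29.41 = £6,255,212.90.
Subtracting fixed costs: EBIT = £6,255,212.90 − £2,376,700 = £3,878,512.90.
After interest of £1,960,464.00, pre-tax earnings = £1,918,048.90.
Degree of combined leverage = contribution ÷ (EBIT − I) = £6,255,212.90 ÷ £1,918,048.90 = 3.2612.
%ΔEPS = DCL × %ΔSales = 3.2612 × +5.2% = +17.0%.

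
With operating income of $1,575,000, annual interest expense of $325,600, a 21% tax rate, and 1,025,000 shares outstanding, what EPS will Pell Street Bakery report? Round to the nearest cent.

$0.96

Pre-tax income = $1,575,000 − $325,600.00 = $1,249,400.00.
After tax at 21%: net income = $1,249,400.00 × 0.79 = $987,026.00.
Per share: $987,026.00 / 1,025,000 shares = $0.96.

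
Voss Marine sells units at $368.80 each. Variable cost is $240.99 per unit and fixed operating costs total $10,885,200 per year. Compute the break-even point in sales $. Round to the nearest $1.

$31,409,606

CM per unit = $368.80 − $240.99 = $127.81; CM ratio = $127.81 / $368.80 = 0.3466.
Break-even sales = FC ÷ CM ratio = $10,885,200 × $368.80 / $127.81 = $31,409,606.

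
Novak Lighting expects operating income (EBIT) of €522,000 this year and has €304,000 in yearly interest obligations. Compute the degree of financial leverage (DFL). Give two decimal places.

Interest = €304,000.00.
Degree of financial leverage = EBIT / (EBIT − interest) = €522,000 / €218,000.00 = 2.3945.

2.39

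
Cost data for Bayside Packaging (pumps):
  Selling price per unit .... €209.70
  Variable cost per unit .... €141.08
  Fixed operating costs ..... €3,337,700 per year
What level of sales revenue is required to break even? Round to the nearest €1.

CM per unit = €209.70 − €141.08 = €68.62; CM ratio = €68.62 / €209.70 = 0.3272.
Break-even sales = FC ÷ CM ratio = €3,337,700 × €209.70 / €68.62 = €10,199,879.

€10,199,879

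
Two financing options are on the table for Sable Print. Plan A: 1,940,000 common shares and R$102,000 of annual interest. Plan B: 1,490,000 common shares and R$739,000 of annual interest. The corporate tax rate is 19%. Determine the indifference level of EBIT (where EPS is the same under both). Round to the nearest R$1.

At indifference, (EBIT − 102,000)(1 − t)/1,940,000 = (EBIT − 739,000)(1 − t)/1,490,000.
Cancelling (1 − t) and cross-multiplying: 1,490,000·(EBIT − 102,000) = 1,940,000·(EBIT − 739,000).
Solving, EBIT = (739,000·1,940,000 − 102,000·1,490,000) / (1,940,000 − 1,490,000) = 1,281,680,000,000 / 450,000 = 2,848,177.78.

R$2,848,178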